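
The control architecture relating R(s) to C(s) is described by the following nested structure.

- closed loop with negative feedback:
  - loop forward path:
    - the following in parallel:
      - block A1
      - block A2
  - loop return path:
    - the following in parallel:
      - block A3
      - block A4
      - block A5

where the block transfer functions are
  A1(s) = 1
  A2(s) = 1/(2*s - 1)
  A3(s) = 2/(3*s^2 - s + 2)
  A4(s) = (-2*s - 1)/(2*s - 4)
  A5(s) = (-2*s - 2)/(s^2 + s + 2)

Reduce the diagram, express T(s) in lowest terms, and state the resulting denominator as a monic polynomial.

The answer is s^5 - 7*s^4/15 + s^3 - 7*s^2/15 + 4*s/5 - 4/15.

Reasoning:
1. reduce the parallel group A1, A2 gives (2*s)/(2*s - 1)
2. sum the parallel branches A3, A4, A5 gives (-6*s^5 - 19*s^4 + 4*s^3 + s^2 - 8*s - 4)/(6*s^5 - 8*s^4 + 6*s^3 - 28*s^2 + 8*s - 16)
3. feedback reduction of (A1+A2), (A3+A4+A5) gives (-3*s^6 + 4*s^5 - 3*s^4 + 14*s^3 - 4*s^2 + 8*s)/(15*s^5 - 7*s^4 + 15*s^3 - 7*s^2 + 12*s - 4)
That last expression is T(s), already simplified. Scaling its denominator by 1/15 (the reciprocal of the leading coefficient) yields the monic denominator.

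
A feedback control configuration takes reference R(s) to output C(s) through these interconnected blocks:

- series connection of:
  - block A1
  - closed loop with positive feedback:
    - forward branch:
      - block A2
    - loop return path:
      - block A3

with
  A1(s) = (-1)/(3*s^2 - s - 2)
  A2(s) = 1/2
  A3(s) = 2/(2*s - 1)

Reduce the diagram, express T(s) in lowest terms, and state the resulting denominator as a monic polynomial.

Step 1. feedback reduction of A2, A3: (2*s - 1)/(4*s - 4)
Step 2. series reduction of A1, [A2/(1-A2*A3)]: (1 - 2*s)/(12*s^3 - 16*s^2 - 4*s + 8)
No further cancellation is possible in the step-2 result, so that is T(s). Its denominator becomes monic after dividing by the leading coefficient 12.

Final answer: s^3 - 4*s^2/3 - s/3 + 2/3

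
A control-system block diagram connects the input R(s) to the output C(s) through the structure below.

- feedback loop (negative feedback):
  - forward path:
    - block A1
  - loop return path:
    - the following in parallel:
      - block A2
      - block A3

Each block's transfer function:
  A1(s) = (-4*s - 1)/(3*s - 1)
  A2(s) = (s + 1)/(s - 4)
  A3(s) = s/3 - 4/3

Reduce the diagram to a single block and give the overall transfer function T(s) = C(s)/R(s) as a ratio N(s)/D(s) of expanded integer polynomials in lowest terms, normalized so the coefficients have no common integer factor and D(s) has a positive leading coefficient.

Step 1: sum the parallel branches A2, A3 -> (s^2 - 5*s + 19)/(3*s - 12)
Step 2: feedback reduction of A1, (A2+A3); the result is T(s) itself (integer coefficients, no common factor, positive leading denominator coefficient)

Hence the answer: (12*s^2 - 45*s - 12)/(4*s^3 - 28*s^2 + 110*s + 7)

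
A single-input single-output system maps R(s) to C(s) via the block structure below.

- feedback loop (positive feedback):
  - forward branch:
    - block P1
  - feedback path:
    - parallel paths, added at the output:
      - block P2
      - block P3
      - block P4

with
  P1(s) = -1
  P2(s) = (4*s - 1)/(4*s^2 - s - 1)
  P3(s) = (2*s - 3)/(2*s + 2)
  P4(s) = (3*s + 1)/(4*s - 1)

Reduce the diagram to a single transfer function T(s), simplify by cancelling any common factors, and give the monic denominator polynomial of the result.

Answer: s^4 + 5*s^3/44 + 3*s^2/44 - 17*s/88 - 1/88

Working:
Step 1 - sum the parallel branches P2, P3, P4; result (56*s^4 - 6*s^3 + 28*s^2 - 13*s - 3)/(32*s^4 + 16*s^3 - 22*s^2 - 4*s + 2)
Step 2 - feedback reduction of P1, (P2+P3+P4); result (-32*s^4 - 16*s^3 + 22*s^2 + 4*s - 2)/(88*s^4 + 10*s^3 + 6*s^2 - 17*s - 1)
That last expression is T(s), already simplified. Scaling its denominator by 1/88 (the reciprocal of the leading coefficient) yields the monic denominator.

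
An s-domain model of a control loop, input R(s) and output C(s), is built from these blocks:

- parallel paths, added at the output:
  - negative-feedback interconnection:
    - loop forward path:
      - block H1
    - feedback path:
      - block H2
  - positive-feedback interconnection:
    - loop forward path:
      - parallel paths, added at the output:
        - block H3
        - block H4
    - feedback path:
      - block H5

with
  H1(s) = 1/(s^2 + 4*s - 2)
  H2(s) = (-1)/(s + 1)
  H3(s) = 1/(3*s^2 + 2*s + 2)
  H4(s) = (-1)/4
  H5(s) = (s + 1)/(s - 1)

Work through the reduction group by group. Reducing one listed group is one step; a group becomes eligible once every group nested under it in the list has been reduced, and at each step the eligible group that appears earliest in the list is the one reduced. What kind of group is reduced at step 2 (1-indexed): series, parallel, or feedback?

(1) reduce the feedback loop with forward H1 and return H2
(2) reduce the parallel group H3, H4
(3) apply the feedback formula to (H3+H4), H5
(4) reduce the parallel group [H1/(1+H1*H2)], [(H3+H4)/(1-(H3+H4)*H5)]
The group at step 2 is a parallel group.

Therefore the answer is parallel.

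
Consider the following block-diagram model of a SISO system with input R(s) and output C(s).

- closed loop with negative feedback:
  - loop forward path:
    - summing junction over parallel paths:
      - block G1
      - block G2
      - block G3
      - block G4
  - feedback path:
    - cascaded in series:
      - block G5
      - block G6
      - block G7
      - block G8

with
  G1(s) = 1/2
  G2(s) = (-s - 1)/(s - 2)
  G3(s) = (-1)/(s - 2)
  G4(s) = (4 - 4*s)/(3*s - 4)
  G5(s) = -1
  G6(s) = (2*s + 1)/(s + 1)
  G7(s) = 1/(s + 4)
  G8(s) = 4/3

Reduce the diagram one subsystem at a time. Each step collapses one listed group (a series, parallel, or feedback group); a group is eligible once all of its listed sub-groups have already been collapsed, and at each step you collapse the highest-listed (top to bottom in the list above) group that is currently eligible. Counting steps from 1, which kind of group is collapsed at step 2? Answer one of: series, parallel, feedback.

Answer: series

Working:
Step 1: parallel reduction of G1, G2, G3, G4
Step 2: series reduction of G5, G6, G7, G8
Step 3: close the feedback loop around (G1+G2+G3+G4), (G5*G6*G7*G8)
The group at step 2 is a series group.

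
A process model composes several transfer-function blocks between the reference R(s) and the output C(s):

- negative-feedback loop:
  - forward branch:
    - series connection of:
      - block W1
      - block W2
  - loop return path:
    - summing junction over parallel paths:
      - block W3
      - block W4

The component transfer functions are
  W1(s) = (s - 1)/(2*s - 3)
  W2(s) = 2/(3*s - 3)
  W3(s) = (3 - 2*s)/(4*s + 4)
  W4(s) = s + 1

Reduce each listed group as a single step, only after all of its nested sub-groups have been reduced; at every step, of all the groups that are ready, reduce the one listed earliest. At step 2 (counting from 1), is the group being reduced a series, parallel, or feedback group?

Step 1: cascade W1, W2
Step 2: combine W3, W4 in parallel
Step 3: reduce the feedback loop with forward (W1*W2) and return (W3+W4)
So the answer for step 2 is parallel.

Therefore the answer is parallel.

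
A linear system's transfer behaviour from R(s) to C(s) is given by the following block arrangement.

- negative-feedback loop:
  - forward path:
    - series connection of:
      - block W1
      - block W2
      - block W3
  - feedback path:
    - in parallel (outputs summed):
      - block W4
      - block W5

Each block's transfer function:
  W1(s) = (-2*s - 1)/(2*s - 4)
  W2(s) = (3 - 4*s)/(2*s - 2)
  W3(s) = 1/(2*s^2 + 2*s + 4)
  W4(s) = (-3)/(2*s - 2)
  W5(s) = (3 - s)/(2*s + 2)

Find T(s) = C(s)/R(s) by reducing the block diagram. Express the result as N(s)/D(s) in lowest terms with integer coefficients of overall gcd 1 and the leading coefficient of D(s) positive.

Answer: (16*s^4 - 4*s^3 - 22*s^2 + 4*s + 6)/(16*s^6 - 32*s^5 - 8*s^4 - 22*s^3 + s^2 + 73*s - 46)

Working:
(1) combine W1, W2, W3 in series gives (8*s^2 - 2*s - 3)/(8*s^4 - 16*s^3 + 8*s^2 - 32*s + 32)
(2) reduce the parallel group W4, W5 gives (-s^2 + s - 6)/(2*s^2 - 2)
(3) apply the feedback formula to (W1*W2*W3), (W4+W5), which is the overall transfer function T(s) = C(s)/R(s) in lowest terms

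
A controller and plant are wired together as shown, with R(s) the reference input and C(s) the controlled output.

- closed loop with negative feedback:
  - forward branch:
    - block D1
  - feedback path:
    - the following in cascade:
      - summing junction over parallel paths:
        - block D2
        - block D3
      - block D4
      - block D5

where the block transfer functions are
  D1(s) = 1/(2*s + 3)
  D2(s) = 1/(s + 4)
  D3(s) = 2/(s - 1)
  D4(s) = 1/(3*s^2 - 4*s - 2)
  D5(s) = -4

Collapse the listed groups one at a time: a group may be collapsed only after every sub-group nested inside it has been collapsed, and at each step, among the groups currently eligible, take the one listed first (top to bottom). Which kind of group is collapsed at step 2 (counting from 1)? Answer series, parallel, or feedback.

Reducing step by step:

Step 1. combine D2, D3 in parallel
Step 2. multiply (D2+D3), D4, D5 (series)
Step 3. collapse the loop (D1 forward, ((D2+D3)*D4*D5) return)
Step 2: series.

Answer: series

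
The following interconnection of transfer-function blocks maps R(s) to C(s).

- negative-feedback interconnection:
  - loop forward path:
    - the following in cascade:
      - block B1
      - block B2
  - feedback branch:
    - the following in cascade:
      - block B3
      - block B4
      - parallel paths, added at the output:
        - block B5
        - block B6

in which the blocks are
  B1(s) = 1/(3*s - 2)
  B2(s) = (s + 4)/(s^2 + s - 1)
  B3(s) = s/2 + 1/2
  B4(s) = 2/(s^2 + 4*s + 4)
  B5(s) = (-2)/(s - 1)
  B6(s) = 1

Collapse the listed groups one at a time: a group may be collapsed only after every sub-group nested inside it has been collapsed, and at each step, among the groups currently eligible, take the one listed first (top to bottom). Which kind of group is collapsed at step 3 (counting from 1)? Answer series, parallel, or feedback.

The answer is series.

Reasoning:
Step 1 - reduce the series chain B1, B2
Step 2 - reduce the parallel group B5, B6
Step 3 - combine B3, B4, (B5+B6) in series
Step 4 - apply the feedback formula to (B1*B2), (B3*B4*(B5+B6))
Step 3 collapses a series group.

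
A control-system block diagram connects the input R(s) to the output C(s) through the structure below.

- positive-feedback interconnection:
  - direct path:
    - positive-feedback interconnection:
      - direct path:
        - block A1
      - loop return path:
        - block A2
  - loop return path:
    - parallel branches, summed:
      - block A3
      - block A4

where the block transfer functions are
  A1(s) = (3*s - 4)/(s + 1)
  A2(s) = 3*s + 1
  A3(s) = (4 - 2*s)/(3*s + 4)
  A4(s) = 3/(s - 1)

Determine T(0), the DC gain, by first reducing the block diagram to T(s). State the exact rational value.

First reduce the diagram to T(s).

Step 1. feedback reduction of A1, A2, giving (4 - 3*s)/(9*s^2 - 10*s - 5)
Step 2. combine A3, A4 in parallel, giving (-2*s^2 + 15*s + 8)/(3*s^2 + s - 4)
Step 3. apply the feedback formula to [A1/(1-A1*A2)], (A3+A4), giving (-9*s^3 + 9*s^2 + 16*s - 16)/(27*s^4 - 27*s^3 - 8*s^2 - s - 12)
The step-3 result is T(s). Setting s = 0: T(0) = -16/(-12) = 4/3.

Answer: 4/3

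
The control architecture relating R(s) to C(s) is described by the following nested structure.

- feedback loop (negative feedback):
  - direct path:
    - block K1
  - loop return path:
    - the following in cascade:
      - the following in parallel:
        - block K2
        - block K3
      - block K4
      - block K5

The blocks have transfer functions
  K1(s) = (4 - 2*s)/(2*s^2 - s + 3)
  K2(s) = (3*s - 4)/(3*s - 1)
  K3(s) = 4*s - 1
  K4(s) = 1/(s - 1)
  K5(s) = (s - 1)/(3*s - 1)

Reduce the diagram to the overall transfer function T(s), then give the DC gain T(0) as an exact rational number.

[1] add K2, K3 (parallel), giving (12*s^2 - 4*s - 3)/(3*s - 1)
[2] combine (K2+K3), K4, K5 in series, giving (12*s^2 - 4*s - 3)/(9*s^2 - 6*s + 1)
[3] apply the feedback formula to K1, ((K2+K3)*K4*K5), giving (-18*s^3 + 48*s^2 - 26*s + 4)/(18*s^4 - 45*s^3 + 91*s^2 - 29*s - 9)
Step 3 gives the overall T(s). Then T(0) = 4/(-9) = -4/9.

Therefore the answer is -4/9.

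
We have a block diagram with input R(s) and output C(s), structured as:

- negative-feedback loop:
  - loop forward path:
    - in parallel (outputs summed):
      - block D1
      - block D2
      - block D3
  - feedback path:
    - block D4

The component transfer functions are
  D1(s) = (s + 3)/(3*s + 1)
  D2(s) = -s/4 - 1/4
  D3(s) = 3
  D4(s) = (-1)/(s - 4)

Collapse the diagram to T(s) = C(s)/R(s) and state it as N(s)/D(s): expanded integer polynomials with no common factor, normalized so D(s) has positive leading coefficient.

Answer: (-3*s^3 + 48*s^2 - 121*s - 92)/(15*s^2 - 80*s - 39)

Working:
Step 1. reduce the parallel group D1, D2, D3; result (-3*s^2 + 36*s + 23)/(12*s + 4)
Step 2. collapse the loop ((D1+D2+D3) forward, D4 return); the result is T(s) itself (integer coefficients, no common factor, positive leading denominator coefficient)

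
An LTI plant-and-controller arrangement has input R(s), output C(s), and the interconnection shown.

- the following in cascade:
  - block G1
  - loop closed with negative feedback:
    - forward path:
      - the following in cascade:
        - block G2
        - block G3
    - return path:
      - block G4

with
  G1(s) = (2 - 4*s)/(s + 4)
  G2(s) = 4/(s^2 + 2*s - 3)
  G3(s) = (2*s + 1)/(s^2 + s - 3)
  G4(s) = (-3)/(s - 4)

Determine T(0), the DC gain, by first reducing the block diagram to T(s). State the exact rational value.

1. cascade G2, G3 = (8*s + 4)/(s^4 + 3*s^3 - 4*s^2 - 9*s + 9)
2. apply the feedback formula to (G2*G3), G4 = (8*s^2 - 28*s - 16)/(s^5 - s^4 - 16*s^3 + 7*s^2 + 21*s - 48)
3. combine G1, [(G2*G3)/(1+(G2*G3)*G4)] in series = (-32*s^3 + 128*s^2 + 8*s - 32)/(s^6 + 3*s^5 - 20*s^4 - 57*s^3 + 49*s^2 + 36*s - 192)
DC gain: substitute s = 0 into T(s) from step 3: T(0) = -32/(-192) = 1/6.

Therefore the answer is 1/6.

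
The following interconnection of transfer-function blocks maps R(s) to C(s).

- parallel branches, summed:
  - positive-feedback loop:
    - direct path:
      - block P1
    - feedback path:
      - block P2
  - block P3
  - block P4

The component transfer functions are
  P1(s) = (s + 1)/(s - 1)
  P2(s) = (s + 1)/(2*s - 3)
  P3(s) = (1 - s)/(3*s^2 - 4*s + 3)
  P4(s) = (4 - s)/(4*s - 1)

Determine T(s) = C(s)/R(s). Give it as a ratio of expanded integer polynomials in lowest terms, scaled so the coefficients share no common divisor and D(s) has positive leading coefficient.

Step 1 - reduce the feedback loop with forward P1 and return P2; result (2*s^2 - s - 3)/(s^2 - 7*s + 2)
Step 2 - combine [P1/(1-P1*P2)], P3, P4 in parallel, which is the overall transfer function T(s) = C(s)/R(s) in lowest terms

Therefore the answer is (21*s^5 - 17*s^4 - 89*s^3 + 168*s^2 - 150*s + 31)/(12*s^5 - 103*s^4 + 173*s^3 - 153*s^2 + 53*s - 6).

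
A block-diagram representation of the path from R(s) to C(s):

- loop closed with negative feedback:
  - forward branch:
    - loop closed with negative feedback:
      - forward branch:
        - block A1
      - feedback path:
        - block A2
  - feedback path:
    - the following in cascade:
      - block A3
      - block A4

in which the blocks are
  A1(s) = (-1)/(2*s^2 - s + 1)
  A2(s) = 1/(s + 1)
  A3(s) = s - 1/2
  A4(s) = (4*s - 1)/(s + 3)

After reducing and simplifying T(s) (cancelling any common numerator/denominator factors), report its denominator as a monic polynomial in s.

Answer: s^4 + 3*s^3/2 + s^2 + 5*s/4 - 1/4

Working:
Step 1 - apply the feedback formula to A1, A2; result (-s - 1)/(2*s^3 + s^2)
Step 2 - combine A3, A4 in series; result (8*s^2 - 6*s + 1)/(2*s + 6)
Step 3 - apply the feedback formula to [A1/(1+A1*A2)], (A3*A4); result (-2*s^2 - 8*s - 6)/(4*s^4 + 6*s^3 + 4*s^2 + 5*s - 1)
Step 3 gives the fully reduced T(s), with no common factor left to cancel. The denominator's leading coefficient is 4, so divide each of its coefficients by 4 to get the monic form.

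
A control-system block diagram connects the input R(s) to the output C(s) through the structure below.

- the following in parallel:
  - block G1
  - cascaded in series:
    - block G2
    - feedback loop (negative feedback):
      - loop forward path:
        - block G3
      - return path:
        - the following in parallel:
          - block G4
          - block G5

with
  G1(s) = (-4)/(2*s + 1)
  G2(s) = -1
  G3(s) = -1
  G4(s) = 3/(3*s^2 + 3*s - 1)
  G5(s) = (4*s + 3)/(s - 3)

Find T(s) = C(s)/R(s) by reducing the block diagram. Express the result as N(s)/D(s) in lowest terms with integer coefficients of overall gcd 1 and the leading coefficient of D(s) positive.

(1) combine G4, G5 in parallel -> (12*s^3 + 21*s^2 + 8*s - 12)/(3*s^3 - 6*s^2 - 10*s + 3)
(2) close the feedback loop around G3, (G4+G5) -> (3*s^3 - 6*s^2 - 10*s + 3)/(9*s^3 + 27*s^2 + 18*s - 15)
(3) series reduction of G2, [G3/(1+G3*(G4+G5))] -> (-3*s^3 + 6*s^2 + 10*s - 3)/(9*s^3 + 27*s^2 + 18*s - 15)
(4) sum the parallel branches G1, (G2*[G3/(1+G3*(G4+G5))]), which is the overall transfer function T(s) = C(s)/R(s) in lowest terms

Answer: (-6*s^4 - 27*s^3 - 82*s^2 - 68*s + 57)/(18*s^4 + 63*s^3 + 63*s^2 - 12*s - 15)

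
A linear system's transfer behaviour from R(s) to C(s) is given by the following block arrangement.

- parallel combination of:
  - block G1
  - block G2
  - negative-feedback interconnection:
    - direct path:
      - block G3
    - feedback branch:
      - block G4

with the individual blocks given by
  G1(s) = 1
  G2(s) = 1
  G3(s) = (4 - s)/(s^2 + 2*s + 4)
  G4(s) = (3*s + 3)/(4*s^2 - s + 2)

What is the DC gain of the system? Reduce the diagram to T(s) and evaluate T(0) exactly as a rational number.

Reducing step by step:

Step 1. close the feedback loop around G3, G4 gives (-4*s^3 + 17*s^2 - 6*s + 8)/(4*s^4 + 7*s^3 + 13*s^2 + 9*s + 20)
Step 2. parallel reduction of G1, G2, [G3/(1+G3*G4)] gives (8*s^4 + 10*s^3 + 43*s^2 + 12*s + 48)/(4*s^4 + 7*s^3 + 13*s^2 + 9*s + 20)
That last expression is T(s); at s = 0 only the constant terms survive, so T(0) = 48/20 = 12/5.

Answer: 12/5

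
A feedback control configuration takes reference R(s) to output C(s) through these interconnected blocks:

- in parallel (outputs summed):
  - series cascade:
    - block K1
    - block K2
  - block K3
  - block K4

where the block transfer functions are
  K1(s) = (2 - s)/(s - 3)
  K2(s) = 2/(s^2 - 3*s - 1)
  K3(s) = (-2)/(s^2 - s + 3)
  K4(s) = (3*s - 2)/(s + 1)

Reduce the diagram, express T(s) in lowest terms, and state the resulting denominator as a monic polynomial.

[1] cascade K1, K2 gives (4 - 2*s)/(s^3 - 6*s^2 + 8*s + 3)
[2] combine (K1*K2), K3, K4 in parallel gives (3*s^6 - 23*s^5 + 61*s^4 - 89*s^3 + 101*s^2 - 35*s - 12)/(s^6 - 6*s^5 + 10*s^4 - 6*s^3 - 2*s^2 + 30*s + 9)
The result of step 2 is T(s) in lowest terms. Its denominator already has leading coefficient 1, so it is monic as it stands.

Hence the answer: s^6 - 6*s^5 + 10*s^4 - 6*s^3 - 2*s^2 + 30*s + 9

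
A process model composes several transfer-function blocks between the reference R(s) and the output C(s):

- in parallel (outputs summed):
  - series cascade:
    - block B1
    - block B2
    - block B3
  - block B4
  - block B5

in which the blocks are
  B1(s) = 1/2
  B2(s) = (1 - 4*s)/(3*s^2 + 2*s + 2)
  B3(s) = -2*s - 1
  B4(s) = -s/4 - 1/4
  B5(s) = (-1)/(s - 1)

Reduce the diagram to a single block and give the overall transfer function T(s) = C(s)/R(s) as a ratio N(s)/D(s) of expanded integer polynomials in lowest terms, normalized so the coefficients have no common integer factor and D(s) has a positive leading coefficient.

Answer: (-3*s^4 + 14*s^3 - 23*s^2 - 12*s - 4)/(12*s^3 - 4*s^2 - 8)

Working:
Step 1 - cascade B1, B2, B3: (8*s^2 + 2*s - 1)/(6*s^2 + 4*s + 4)
Step 2 - parallel reduction of (B1*B2*B3), B4, B5 - this is the overall T(s), already in the required normalized form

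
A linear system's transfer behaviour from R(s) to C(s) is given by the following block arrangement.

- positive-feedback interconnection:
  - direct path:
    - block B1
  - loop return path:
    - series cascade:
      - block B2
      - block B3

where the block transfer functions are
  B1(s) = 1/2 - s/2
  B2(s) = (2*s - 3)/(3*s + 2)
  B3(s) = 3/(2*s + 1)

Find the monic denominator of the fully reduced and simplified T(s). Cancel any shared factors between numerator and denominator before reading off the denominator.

Answer: s^2 - s/18 + 13/18

Working:
Step 1 - multiply B2, B3 (series), giving (6*s - 9)/(6*s^2 + 7*s + 2)
Step 2 - reduce the feedback loop with forward B1 and return (B2*B3), giving (-6*s^3 - s^2 + 5*s + 2)/(18*s^2 - s + 13)
Step 2 gives the fully reduced T(s), with no common factor left to cancel. The denominator's leading coefficient is 18, so divide each of its coefficients by 18 to get the monic form.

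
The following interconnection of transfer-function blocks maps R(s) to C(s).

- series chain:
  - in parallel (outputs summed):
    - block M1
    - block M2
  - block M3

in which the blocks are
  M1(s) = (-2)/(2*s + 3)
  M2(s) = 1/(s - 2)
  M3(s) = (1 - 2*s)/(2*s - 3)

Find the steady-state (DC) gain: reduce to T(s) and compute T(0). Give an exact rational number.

Step 1: add M1, M2 (parallel); result 7/(2*s^2 - s - 6)
Step 2: multiply (M1+M2), M3 (series); result (7 - 14*s)/(4*s^3 - 8*s^2 - 9*s + 18)
That last expression is T(s); at s = 0 only the constant terms survive, so T(0) = 7/18.

Answer: 7/18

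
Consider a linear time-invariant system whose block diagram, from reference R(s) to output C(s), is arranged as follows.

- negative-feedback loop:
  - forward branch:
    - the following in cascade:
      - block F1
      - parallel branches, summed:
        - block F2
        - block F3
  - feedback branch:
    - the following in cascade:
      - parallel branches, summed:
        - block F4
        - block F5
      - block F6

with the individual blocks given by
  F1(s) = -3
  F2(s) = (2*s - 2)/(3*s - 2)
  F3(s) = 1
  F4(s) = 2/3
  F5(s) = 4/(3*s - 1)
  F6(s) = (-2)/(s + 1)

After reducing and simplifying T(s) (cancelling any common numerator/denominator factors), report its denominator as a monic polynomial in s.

Answer: s^3 + 20*s^2/3 + 5*s - 26/3

Working:
Step 1 - add F2, F3 (parallel); result (5*s - 4)/(3*s - 2)
Step 2 - series reduction of F1, (F2+F3); result (12 - 15*s)/(3*s - 2)
Step 3 - reduce the parallel group F4, F5; result (6*s + 10)/(9*s - 3)
Step 4 - cascade (F4+F5), F6; result (-12*s - 20)/(9*s^2 + 6*s - 3)
Step 5 - apply the feedback formula to (F1*(F2+F3)), ((F4+F5)*F6); result (-15*s^3 + 2*s^2 + 13*s - 4)/(3*s^3 + 20*s^2 + 15*s - 26)
T(s) is the step-5 result (common factors already cancelled). Leading coefficient of the denominator: 3. Divide through by 3 for the monic polynomial.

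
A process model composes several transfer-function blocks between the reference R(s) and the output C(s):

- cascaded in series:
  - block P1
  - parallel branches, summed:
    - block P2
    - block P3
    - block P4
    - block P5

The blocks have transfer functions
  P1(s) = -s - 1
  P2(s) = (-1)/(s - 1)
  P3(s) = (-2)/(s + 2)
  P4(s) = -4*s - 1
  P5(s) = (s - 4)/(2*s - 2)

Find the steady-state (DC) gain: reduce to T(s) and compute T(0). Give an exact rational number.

Answer: -1

Working:
Step 1. combine P2, P3, P4, P5 in parallel; result (-8*s^3 - 9*s^2 + 6*s - 4)/(2*s^2 + 2*s - 4)
Step 2. reduce the series chain P1, (P2+P3+P4+P5); result (8*s^4 + 17*s^3 + 3*s^2 - 2*s + 4)/(2*s^2 + 2*s - 4)
Step 2 gives the overall T(s). Then T(0) = 4/(-4) = -1.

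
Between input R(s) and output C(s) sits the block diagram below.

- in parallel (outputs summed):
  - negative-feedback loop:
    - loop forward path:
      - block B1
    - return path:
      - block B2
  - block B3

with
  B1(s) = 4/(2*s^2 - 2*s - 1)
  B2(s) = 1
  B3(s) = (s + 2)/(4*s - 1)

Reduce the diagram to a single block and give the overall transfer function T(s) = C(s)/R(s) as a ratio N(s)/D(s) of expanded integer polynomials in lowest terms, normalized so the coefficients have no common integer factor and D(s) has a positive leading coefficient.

First reduce the diagram to T(s).

(1) collapse the loop (B1 forward, B2 return): 4/(2*s^2 - 2*s + 3)
(2) parallel reduction of [B1/(1+B1*B2)], B3; the result is T(s) itself (integer coefficients, no common factor, positive leading denominator coefficient)

Answer: (2*s^3 + 2*s^2 + 15*s + 2)/(8*s^3 - 10*s^2 + 14*s - 3)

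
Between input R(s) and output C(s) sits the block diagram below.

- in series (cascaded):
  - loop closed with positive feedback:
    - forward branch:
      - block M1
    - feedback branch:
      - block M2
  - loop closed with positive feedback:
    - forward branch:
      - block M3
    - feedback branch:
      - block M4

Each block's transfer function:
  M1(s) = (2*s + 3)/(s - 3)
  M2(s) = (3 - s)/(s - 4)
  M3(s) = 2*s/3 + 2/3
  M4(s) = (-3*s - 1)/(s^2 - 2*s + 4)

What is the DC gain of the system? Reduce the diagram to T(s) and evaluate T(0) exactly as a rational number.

Step 1. apply the feedback formula to M1, M2 gives (2*s^2 - 5*s - 12)/(3*s^2 - 10*s + 3)
Step 2. reduce the feedback loop with forward M3 and return M4 gives (2*s^3 - 2*s^2 + 4*s + 8)/(9*s^2 + 2*s + 14)
Step 3. multiply [M1/(1-M1*M2)], [M3/(1-M3*M4)] (series) gives (4*s^5 - 14*s^4 - 6*s^3 + 20*s^2 - 88*s - 96)/(27*s^4 - 84*s^3 + 49*s^2 - 134*s + 42)
The step-3 result is T(s). Setting s = 0: T(0) = -96/42 = -16/7.

Answer: -16/7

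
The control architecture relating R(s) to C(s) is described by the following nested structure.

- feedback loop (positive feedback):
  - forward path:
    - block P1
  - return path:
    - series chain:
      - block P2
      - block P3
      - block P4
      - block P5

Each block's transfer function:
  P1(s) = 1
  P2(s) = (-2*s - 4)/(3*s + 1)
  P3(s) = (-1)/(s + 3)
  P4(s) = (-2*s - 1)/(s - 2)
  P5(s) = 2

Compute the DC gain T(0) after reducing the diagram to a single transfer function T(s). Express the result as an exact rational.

Answer: -3

Working:
Step 1. reduce the series chain P2, P3, P4, P5: (-8*s^2 - 20*s - 8)/(3*s^3 + 4*s^2 - 17*s - 6)
Step 2. reduce the feedback loop with forward P1 and return (P2*P3*P4*P5): (3*s^3 + 4*s^2 - 17*s - 6)/(3*s^3 + 12*s^2 + 3*s + 2)
Evaluating the step-2 result (the overall T(s)) at s = 0 gives T(0) = -6/2 = -3.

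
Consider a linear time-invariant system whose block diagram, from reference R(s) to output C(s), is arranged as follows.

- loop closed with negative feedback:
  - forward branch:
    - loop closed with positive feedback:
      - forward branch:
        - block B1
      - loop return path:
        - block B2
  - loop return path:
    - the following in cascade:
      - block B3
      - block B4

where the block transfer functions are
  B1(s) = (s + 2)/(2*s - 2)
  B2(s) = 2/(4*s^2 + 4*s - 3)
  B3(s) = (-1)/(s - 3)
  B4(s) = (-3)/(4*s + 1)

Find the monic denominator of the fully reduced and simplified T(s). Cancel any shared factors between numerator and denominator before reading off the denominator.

Step 1 - feedback reduction of B1, B2 = (4*s^3 + 12*s^2 + 5*s - 6)/(8*s^3 - 16*s + 2)
Step 2 - combine B3, B4 in series = 3/(4*s^2 - 11*s - 3)
Step 3 - reduce the feedback loop with forward [B1/(1-B1*B2)] and return (B3*B4) = (16*s^5 + 4*s^4 - 124*s^3 - 115*s^2 + 51*s + 18)/(32*s^5 - 88*s^4 - 76*s^3 + 220*s^2 + 41*s - 24)
T(s) is the step-3 result (common factors already cancelled). Leading coefficient of the denominator: 32. Divide through by 32 for the monic polynomial.

Hence the answer: s^5 - 11*s^4/4 - 19*s^3/8 + 55*s^2/8 + 41*s/32 - 3/4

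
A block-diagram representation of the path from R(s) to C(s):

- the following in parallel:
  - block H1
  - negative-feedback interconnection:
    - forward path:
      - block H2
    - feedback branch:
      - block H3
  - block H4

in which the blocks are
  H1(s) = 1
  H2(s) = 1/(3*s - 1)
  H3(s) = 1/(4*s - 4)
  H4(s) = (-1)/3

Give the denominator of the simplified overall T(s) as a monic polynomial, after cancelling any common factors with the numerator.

1. close the feedback loop around H2, H3 gives (4*s - 4)/(12*s^2 - 16*s + 5)
2. add H1, [H2/(1+H2*H3)], H4 (parallel) gives (24*s^2 - 20*s - 2)/(36*s^2 - 48*s + 15)
T(s) is the step-2 result (common factors already cancelled). Leading coefficient of the denominator: 36. Divide through by 36 for the monic polynomial.

Hence the answer: s^2 - 4*s/3 + 5/12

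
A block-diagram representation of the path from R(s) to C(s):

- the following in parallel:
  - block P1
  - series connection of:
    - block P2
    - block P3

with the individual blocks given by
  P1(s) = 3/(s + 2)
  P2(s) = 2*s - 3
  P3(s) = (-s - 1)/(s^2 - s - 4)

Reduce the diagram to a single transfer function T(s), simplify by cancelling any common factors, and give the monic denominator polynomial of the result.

(1) combine P2, P3 in series; result (-2*s^2 + s + 3)/(s^2 - s - 4)
(2) sum the parallel branches P1, (P2*P3); result (-2*s^3 + 2*s - 6)/(s^3 + s^2 - 6*s - 8)
No further cancellation is possible in the step-2 result, so that is T(s). Its denominator is already monic.

Answer: s^3 + s^2 - 6*s - 8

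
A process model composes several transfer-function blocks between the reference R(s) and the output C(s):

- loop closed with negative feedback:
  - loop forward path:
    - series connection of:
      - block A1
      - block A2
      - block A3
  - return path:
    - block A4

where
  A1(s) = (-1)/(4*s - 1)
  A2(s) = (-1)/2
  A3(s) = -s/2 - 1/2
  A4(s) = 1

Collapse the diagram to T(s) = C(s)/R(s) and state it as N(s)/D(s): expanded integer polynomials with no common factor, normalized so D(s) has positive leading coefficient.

1. cascade A1, A2, A3 gives (-s - 1)/(16*s - 4)
2. reduce the feedback loop with forward (A1*A2*A3) and return A4, giving the overall T(s)

Therefore the answer is (-s - 1)/(15*s - 5).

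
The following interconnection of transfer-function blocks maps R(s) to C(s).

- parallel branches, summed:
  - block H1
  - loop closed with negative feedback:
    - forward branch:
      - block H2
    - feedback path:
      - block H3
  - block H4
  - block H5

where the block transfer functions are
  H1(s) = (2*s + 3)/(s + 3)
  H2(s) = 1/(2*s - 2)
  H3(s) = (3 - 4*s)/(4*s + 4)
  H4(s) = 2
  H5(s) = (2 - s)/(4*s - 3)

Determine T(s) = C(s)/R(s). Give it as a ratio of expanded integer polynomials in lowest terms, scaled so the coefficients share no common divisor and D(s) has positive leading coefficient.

Step 1: collapse the loop (H2 forward, H3 return), giving (4*s + 4)/(8*s^2 - 4*s - 5)
Step 2: parallel reduction of H1, [H2/(1+H2*H3)], H4, H5: this yields T(s), and no further normalization is needed

Final answer: (120*s^4 + 140*s^3 - 283*s^2 - 31*s + 69)/(32*s^4 + 56*s^3 - 128*s^2 - 9*s + 45)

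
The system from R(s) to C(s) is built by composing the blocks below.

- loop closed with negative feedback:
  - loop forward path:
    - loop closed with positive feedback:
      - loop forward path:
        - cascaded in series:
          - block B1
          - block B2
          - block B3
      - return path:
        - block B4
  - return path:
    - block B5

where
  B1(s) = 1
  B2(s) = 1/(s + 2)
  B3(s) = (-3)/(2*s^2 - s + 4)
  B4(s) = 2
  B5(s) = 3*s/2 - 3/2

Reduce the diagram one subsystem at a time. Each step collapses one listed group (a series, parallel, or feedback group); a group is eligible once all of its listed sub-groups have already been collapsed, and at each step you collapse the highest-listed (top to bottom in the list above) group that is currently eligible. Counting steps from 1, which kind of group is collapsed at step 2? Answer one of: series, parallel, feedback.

Step 1. cascade B1, B2, B3
Step 2. reduce the feedback loop with forward (B1*B2*B3) and return B4
Step 3. reduce the feedback loop with forward [(B1*B2*B3)/(1-(B1*B2*B3)*B4)] and return B5
At step 2 the group reduced is feedback.

Final answer: feedback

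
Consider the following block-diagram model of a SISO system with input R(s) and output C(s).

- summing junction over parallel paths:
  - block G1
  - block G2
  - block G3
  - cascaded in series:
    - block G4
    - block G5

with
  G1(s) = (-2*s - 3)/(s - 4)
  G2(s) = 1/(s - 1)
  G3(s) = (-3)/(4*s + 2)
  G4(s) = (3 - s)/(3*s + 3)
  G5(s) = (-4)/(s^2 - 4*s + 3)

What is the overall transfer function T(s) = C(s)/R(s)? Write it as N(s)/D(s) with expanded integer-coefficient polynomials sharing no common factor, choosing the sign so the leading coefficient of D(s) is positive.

The answer is (-24*s^4 - 45*s^3 + 28*s^2 - 65*s - 74)/(12*s^4 - 42*s^3 - 36*s^2 + 42*s + 24).

Reasoning:
1. combine G4, G5 in series gives 4/(3*s^2 - 3)
2. add G1, G2, G3, (G4*G5) (parallel): this yields T(s), and no further normalization is needed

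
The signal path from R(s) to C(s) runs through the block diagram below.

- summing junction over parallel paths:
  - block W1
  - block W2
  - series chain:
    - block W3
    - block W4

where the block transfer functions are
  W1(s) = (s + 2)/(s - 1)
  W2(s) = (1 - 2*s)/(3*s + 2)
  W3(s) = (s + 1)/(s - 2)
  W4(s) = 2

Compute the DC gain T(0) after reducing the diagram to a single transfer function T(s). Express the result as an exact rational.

[1] series reduction of W3, W4: (2*s + 2)/(s - 2)
[2] add W1, W2, (W3*W4) (parallel): (7*s^3 + 13*s^2 - 25*s - 10)/(3*s^3 - 7*s^2 + 4)
That last expression is T(s); at s = 0 only the constant terms survive, so T(0) = -10/4 = -5/2.

Therefore the answer is -5/2.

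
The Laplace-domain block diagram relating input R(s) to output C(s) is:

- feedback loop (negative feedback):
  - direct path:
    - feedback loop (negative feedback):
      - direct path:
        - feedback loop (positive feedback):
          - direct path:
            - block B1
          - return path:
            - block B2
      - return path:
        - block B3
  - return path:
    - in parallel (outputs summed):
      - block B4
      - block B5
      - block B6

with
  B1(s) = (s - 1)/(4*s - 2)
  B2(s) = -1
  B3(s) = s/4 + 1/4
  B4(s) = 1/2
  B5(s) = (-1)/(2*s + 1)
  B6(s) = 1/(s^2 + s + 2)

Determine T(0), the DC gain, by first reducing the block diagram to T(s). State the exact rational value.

Reducing step by step:

Step 1. apply the feedback formula to B1, B2 -> (s - 1)/(5*s - 3)
Step 2. apply the feedback formula to [B1/(1-B1*B2)], B3 -> (4*s - 4)/(s^2 + 20*s - 13)
Step 3. combine B4, B5, B6 in parallel -> (2*s^3 + s^2 + 7*s)/(4*s^3 + 6*s^2 + 10*s + 4)
Step 4. collapse the loop ([[B1/(1-B1*B2)]/(1+[B1/(1-B1*B2)]*B3)] forward, (B4+B5+B6) return) -> (8*s^4 + 4*s^3 + 8*s^2 - 12*s - 8)/(2*s^5 + 47*s^4 + 37*s^3 + 75*s^2 - 39*s - 26)
Step 4 gives the overall T(s). Then T(0) = -8/(-26) = 4/13.

Answer: 4/13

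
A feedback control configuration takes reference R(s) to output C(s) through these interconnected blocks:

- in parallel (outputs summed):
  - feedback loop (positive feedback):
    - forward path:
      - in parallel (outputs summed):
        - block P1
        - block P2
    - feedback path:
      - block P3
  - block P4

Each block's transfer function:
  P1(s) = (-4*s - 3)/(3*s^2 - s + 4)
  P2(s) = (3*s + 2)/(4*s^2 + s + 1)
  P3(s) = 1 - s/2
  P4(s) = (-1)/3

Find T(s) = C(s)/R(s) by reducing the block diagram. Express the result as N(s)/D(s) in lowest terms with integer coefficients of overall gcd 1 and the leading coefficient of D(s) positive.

The answer is (-17*s^4 - 41*s^3 - 143*s^2 + 13*s + 32)/(51*s^4 - 3*s^3 + 195*s^2 + 15*s - 6).

Reasoning:
Step 1 - sum the parallel branches P1, P2: (-7*s^3 - 13*s^2 + 3*s + 5)/(12*s^4 - s^3 + 18*s^2 + 3*s + 4)
Step 2 - close the feedback loop around (P1+P2), P3: (-14*s^3 - 26*s^2 + 6*s + 10)/(17*s^4 - s^3 + 65*s^2 + 5*s - 2)
Step 3 - reduce the parallel group [(P1+P2)/(1-(P1+P2)*P3)], P4; the result is T(s) itself (integer coefficients, no common factor, positive leading denominator coefficient)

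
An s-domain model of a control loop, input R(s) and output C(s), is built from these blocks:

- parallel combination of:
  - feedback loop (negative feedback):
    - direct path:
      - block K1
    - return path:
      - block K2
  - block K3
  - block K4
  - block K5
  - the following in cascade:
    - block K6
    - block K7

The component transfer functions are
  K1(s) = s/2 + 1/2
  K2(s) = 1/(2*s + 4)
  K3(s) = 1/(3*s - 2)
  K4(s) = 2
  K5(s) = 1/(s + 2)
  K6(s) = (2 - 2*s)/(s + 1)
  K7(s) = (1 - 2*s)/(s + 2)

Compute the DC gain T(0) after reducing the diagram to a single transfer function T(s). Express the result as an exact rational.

1. collapse the loop (K1 forward, K2 return) = (2*s^2 + 6*s + 4)/(5*s + 9)
2. combine K6, K7 in series = (4*s^2 - 6*s + 2)/(s^2 + 3*s + 2)
3. sum the parallel branches [K1/(1+K1*K2)], K3, K4, K5, (K6*K7) = (6*s^5 + 122*s^4 + 176*s^3 + 58*s^2 + 114*s - 124)/(15*s^4 + 62*s^3 + 63*s^2 - 20*s - 36)
The step-3 result is T(s). Setting s = 0: T(0) = -124/(-36) = 31/9.

Final answer: 31/9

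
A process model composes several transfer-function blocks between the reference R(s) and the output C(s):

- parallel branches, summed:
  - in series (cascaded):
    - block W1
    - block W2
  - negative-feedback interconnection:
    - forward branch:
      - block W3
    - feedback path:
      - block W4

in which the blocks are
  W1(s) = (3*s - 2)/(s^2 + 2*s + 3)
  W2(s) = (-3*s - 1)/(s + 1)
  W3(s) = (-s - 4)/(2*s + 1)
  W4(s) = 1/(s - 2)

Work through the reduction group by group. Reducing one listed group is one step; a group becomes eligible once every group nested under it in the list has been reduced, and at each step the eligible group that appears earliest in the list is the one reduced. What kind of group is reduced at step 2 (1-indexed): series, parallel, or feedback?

1. combine W1, W2 in series
2. close the feedback loop around W3, W4
3. sum the parallel branches (W1*W2), [W3/(1+W3*W4)]
At step 2 the group reduced is feedback.

Answer: feedback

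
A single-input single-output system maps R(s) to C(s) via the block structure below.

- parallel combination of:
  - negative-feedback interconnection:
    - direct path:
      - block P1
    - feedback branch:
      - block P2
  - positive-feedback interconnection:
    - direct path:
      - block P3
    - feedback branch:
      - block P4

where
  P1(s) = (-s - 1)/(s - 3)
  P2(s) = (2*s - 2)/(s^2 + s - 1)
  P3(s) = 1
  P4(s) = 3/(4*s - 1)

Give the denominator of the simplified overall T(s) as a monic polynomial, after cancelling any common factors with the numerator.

1. reduce the feedback loop with forward P1 and return P2 -> (-s^3 - 2*s^2 + 1)/(s^3 - 4*s^2 - 4*s + 5)
2. close the feedback loop around P3, P4 -> (4*s - 1)/(4*s - 4)
3. sum the parallel branches [P1/(1+P1*P2)], [P3/(1-P3*P4)] -> (-21*s^3 - 4*s^2 + 28*s - 9)/(4*s^4 - 20*s^3 + 36*s - 20)
That last expression is T(s), already simplified. Scaling its denominator by 1/4 (the reciprocal of the leading coefficient) yields the monic denominator.

Final answer: s^4 - 5*s^3 + 9*s - 5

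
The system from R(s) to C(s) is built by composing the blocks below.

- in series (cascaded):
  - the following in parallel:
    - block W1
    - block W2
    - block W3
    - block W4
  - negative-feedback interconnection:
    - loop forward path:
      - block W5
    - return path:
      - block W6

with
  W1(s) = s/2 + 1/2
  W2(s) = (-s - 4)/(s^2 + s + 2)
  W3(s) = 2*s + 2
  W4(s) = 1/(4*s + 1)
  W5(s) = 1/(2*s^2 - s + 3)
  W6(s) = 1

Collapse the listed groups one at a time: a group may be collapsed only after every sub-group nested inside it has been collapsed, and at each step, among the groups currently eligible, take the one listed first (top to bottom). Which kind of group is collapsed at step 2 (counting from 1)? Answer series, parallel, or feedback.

The answer is feedback.

Reasoning:
1. reduce the parallel group W1, W2, W3, W4
2. apply the feedback formula to W5, W6
3. reduce the series chain (W1+W2+W3+W4), [W5/(1+W5*W6)]
So the answer for step 2 is feedback.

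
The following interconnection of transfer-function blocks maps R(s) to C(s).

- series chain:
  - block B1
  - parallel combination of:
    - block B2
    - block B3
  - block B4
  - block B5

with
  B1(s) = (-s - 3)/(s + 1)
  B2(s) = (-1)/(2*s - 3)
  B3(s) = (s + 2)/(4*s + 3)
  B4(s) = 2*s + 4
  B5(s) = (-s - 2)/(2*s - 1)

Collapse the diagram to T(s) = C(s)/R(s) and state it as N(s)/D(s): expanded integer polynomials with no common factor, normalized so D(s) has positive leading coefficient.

Reducing step by step:

(1) reduce the parallel group B2, B3 = (2*s^2 - 3*s - 9)/(8*s^2 - 6*s - 9)
(2) series reduction of B1, (B2+B3), B4, B5, giving the overall T(s)

Answer: (4*s^5 + 22*s^4 + 4*s^3 - 174*s^2 - 360*s - 216)/(16*s^4 - 4*s^3 - 32*s^2 - 3*s + 9)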